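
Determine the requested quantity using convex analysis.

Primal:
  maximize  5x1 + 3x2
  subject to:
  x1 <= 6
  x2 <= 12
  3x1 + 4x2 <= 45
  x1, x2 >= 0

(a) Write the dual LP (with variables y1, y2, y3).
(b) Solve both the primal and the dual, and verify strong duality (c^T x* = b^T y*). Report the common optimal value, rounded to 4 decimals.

The standard primal-dual pair for 'max c^T x s.t. A x <= b, x >= 0' is:
  Dual:  min b^T y  s.t.  A^T y >= c,  y >= 0.

So the dual LP is:
  minimize  6y1 + 12y2 + 45y3
  subject to:
    y1 + 3y3 >= 5
    y2 + 4y3 >= 3
    y1, y2, y3 >= 0

Solving the primal: x* = (6, 6.75).
  primal value c^T x* = 50.25.
Solving the dual: y* = (2.75, 0, 0.75).
  dual value b^T y* = 50.25.
Strong duality: c^T x* = b^T y*. Confirmed.

50.25


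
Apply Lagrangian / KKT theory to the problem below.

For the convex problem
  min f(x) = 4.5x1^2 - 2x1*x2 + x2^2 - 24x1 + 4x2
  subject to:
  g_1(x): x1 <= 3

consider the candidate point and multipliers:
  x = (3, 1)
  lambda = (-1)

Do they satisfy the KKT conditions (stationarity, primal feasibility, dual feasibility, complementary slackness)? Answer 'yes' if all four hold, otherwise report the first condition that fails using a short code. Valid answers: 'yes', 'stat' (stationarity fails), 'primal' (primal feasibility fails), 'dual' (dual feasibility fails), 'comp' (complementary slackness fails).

Gradient of f: grad f(x) = Q x + c = (1, 0)
Constraint values g_i(x) = a_i^T x - b_i:
  g_1((3, 1)) = 0
Stationarity residual: grad f(x) + sum_i lambda_i a_i = (0, 0)
  -> stationarity OK
Primal feasibility (all g_i <= 0): OK
Dual feasibility (all lambda_i >= 0): FAILS
Complementary slackness (lambda_i * g_i(x) = 0 for all i): OK

Verdict: the first failing condition is dual_feasibility -> dual.

dual


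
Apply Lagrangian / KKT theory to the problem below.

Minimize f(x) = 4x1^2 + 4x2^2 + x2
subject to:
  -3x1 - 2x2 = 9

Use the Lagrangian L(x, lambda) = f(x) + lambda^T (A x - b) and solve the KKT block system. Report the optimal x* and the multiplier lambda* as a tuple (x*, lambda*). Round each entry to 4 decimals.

Form the Lagrangian:
  L(x, lambda) = (1/2) x^T Q x + c^T x + lambda^T (A x - b)
Stationarity (grad_x L = 0): Q x + c + A^T lambda = 0.
Primal feasibility: A x = b.

This gives the KKT block system:
  [ Q   A^T ] [ x     ]   [-c ]
  [ A    0  ] [ lambda ] = [ b ]

Solving the linear system:
  x*      = (-2.0192, -1.4712)
  lambda* = (-5.3846)
  f(x*)   = 23.4952

x* = (-2.0192, -1.4712), lambda* = (-5.3846)


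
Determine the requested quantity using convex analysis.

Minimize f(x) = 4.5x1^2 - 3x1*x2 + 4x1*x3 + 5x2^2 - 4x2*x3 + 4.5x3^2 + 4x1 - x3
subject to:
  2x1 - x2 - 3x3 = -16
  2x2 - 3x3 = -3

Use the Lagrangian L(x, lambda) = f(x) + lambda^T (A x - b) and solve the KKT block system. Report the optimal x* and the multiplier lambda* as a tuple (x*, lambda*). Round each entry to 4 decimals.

Form the Lagrangian:
  L(x, lambda) = (1/2) x^T Q x + c^T x + lambda^T (A x - b)
Stationarity (grad_x L = 0): Q x + c + A^T lambda = 0.
Primal feasibility: A x = b.

This gives the KKT block system:
  [ Q   A^T ] [ x     ]   [-c ]
  [ A    0  ] [ lambda ] = [ b ]

Solving the linear system:
  x*      = (-2.6179, 2.5881, 2.7254)
  lambda* = (8.2119, -7.3104)
  f(x*)   = 48.1313

x* = (-2.6179, 2.5881, 2.7254), lambda* = (8.2119, -7.3104)


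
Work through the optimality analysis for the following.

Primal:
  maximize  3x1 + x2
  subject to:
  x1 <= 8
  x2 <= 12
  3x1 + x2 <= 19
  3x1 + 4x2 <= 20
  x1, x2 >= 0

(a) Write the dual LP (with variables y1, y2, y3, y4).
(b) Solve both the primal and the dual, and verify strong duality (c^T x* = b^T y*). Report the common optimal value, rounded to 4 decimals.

The standard primal-dual pair for 'max c^T x s.t. A x <= b, x >= 0' is:
  Dual:  min b^T y  s.t.  A^T y >= c,  y >= 0.

So the dual LP is:
  minimize  8y1 + 12y2 + 19y3 + 20y4
  subject to:
    y1 + 3y3 + 3y4 >= 3
    y2 + y3 + 4y4 >= 1
    y1, y2, y3, y4 >= 0

Solving the primal: x* = (6.2222, 0.3333).
  primal value c^T x* = 19.
Solving the dual: y* = (0, 0, 1, 0).
  dual value b^T y* = 19.
Strong duality: c^T x* = b^T y*. Confirmed.

19


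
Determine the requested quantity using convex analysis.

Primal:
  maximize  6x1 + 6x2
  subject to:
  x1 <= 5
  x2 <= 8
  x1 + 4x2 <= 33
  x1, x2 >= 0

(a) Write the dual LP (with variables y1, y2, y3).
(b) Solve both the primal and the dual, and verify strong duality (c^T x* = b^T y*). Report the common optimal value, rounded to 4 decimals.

The standard primal-dual pair for 'max c^T x s.t. A x <= b, x >= 0' is:
  Dual:  min b^T y  s.t.  A^T y >= c,  y >= 0.

So the dual LP is:
  minimize  5y1 + 8y2 + 33y3
  subject to:
    y1 + y3 >= 6
    y2 + 4y3 >= 6
    y1, y2, y3 >= 0

Solving the primal: x* = (5, 7).
  primal value c^T x* = 72.
Solving the dual: y* = (4.5, 0, 1.5).
  dual value b^T y* = 72.
Strong duality: c^T x* = b^T y*. Confirmed.

72


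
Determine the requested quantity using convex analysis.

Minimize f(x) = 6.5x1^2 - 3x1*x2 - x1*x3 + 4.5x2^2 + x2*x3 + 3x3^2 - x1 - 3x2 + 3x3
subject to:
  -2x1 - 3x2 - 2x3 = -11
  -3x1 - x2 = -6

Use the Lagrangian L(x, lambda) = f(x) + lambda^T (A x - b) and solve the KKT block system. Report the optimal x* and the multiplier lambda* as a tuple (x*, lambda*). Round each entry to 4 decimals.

Form the Lagrangian:
  L(x, lambda) = (1/2) x^T Q x + c^T x + lambda^T (A x - b)
Stationarity (grad_x L = 0): Q x + c + A^T lambda = 0.
Primal feasibility: A x = b.

This gives the KKT block system:
  [ Q   A^T ] [ x     ]   [-c ]
  [ A    0  ] [ lambda ] = [ b ]

Solving the linear system:
  x*      = (1.2698, 2.1905, 0.9444)
  lambda* = (4.7937, -0.5317)
  f(x*)   = 22.2659

x* = (1.2698, 2.1905, 0.9444), lambda* = (4.7937, -0.5317)


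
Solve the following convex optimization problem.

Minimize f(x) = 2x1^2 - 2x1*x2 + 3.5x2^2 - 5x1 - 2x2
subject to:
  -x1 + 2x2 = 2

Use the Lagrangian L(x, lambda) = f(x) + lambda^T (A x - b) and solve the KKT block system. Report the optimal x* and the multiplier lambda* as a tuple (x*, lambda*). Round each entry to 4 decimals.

Form the Lagrangian:
  L(x, lambda) = (1/2) x^T Q x + c^T x + lambda^T (A x - b)
Stationarity (grad_x L = 0): Q x + c + A^T lambda = 0.
Primal feasibility: A x = b.

This gives the KKT block system:
  [ Q   A^T ] [ x     ]   [-c ]
  [ A    0  ] [ lambda ] = [ b ]

Solving the linear system:
  x*      = (1.2, 1.6)
  lambda* = (-3.4)
  f(x*)   = -1.2

x* = (1.2, 1.6), lambda* = (-3.4)


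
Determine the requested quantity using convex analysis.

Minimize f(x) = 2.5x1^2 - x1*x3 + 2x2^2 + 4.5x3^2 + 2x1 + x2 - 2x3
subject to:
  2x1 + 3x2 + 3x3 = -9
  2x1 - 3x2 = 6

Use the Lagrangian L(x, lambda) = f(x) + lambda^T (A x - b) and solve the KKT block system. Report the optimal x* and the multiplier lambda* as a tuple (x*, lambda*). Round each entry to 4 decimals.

Form the Lagrangian:
  L(x, lambda) = (1/2) x^T Q x + c^T x + lambda^T (A x - b)
Stationarity (grad_x L = 0): Q x + c + A^T lambda = 0.
Primal feasibility: A x = b.

This gives the KKT block system:
  [ Q   A^T ] [ x     ]   [-c ]
  [ A    0  ] [ lambda ] = [ b ]

Solving the linear system:
  x*      = (-0.5109, -2.3406, -0.3188)
  lambda* = (1.4527, -1.3348)
  f(x*)   = 9.179

x* = (-0.5109, -2.3406, -0.3188), lambda* = (1.4527, -1.3348)


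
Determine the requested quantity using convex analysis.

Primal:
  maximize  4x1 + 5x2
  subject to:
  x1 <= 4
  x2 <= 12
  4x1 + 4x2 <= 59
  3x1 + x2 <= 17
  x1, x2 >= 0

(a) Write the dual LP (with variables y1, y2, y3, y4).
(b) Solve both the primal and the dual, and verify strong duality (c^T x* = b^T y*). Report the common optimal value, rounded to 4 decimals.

The standard primal-dual pair for 'max c^T x s.t. A x <= b, x >= 0' is:
  Dual:  min b^T y  s.t.  A^T y >= c,  y >= 0.

So the dual LP is:
  minimize  4y1 + 12y2 + 59y3 + 17y4
  subject to:
    y1 + 4y3 + 3y4 >= 4
    y2 + 4y3 + y4 >= 5
    y1, y2, y3, y4 >= 0

Solving the primal: x* = (1.6667, 12).
  primal value c^T x* = 66.6667.
Solving the dual: y* = (0, 3.6667, 0, 1.3333).
  dual value b^T y* = 66.6667.
Strong duality: c^T x* = b^T y*. Confirmed.

66.6667


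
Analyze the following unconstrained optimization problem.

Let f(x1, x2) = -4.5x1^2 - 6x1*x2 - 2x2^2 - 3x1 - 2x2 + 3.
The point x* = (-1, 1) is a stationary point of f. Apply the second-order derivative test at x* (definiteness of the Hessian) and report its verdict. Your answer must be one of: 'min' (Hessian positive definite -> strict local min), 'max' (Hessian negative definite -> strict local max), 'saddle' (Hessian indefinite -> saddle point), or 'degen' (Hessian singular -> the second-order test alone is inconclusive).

Compute the Hessian H = grad^2 f:
  H = [[-9, -6], [-6, -4]]
Verify stationarity: grad f(x*) = H x* + g = (0, 0).
Eigenvalues of H: -13, 0.
H has a zero eigenvalue (singular; negative semidefinite but not definite), so H is neither positive definite, negative definite, nor indefinite. The second-order test alone is inconclusive -> degen.
(Indeed, f is constant along the null direction of H through x*, so x* is not a strict local extremum.)

degen


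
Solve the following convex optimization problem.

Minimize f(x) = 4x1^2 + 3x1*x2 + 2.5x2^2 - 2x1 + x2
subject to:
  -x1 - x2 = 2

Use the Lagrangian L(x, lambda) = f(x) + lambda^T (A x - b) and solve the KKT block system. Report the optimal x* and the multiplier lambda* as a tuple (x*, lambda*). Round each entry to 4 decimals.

Form the Lagrangian:
  L(x, lambda) = (1/2) x^T Q x + c^T x + lambda^T (A x - b)
Stationarity (grad_x L = 0): Q x + c + A^T lambda = 0.
Primal feasibility: A x = b.

This gives the KKT block system:
  [ Q   A^T ] [ x     ]   [-c ]
  [ A    0  ] [ lambda ] = [ b ]

Solving the linear system:
  x*      = (-0.1429, -1.8571)
  lambda* = (-8.7143)
  f(x*)   = 7.9286

x* = (-0.1429, -1.8571), lambda* = (-8.7143)


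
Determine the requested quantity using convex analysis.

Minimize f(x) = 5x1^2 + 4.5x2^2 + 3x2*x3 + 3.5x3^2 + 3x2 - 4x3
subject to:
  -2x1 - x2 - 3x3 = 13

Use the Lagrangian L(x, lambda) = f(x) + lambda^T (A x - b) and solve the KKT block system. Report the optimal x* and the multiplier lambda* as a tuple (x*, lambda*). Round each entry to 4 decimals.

Form the Lagrangian:
  L(x, lambda) = (1/2) x^T Q x + c^T x + lambda^T (A x - b)
Stationarity (grad_x L = 0): Q x + c + A^T lambda = 0.
Primal feasibility: A x = b.

This gives the KKT block system:
  [ Q   A^T ] [ x     ]   [-c ]
  [ A    0  ] [ lambda ] = [ b ]

Solving the linear system:
  x*      = (-1.7555, -0.286, -3.0677)
  lambda* = (-8.7773)
  f(x*)   = 62.7587

x* = (-1.7555, -0.286, -3.0677), lambda* = (-8.7773)


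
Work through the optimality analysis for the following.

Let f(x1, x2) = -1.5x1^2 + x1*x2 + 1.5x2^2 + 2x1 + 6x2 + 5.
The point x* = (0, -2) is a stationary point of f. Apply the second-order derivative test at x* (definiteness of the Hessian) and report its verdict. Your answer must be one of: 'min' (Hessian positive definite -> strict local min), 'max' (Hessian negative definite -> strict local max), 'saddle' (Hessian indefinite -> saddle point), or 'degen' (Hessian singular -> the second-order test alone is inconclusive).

Compute the Hessian H = grad^2 f:
  H = [[-3, 1], [1, 3]]
Verify stationarity: grad f(x*) = H x* + g = (0, 0).
Eigenvalues of H: -3.1623, 3.1623.
Eigenvalues have mixed signs, so H is indefinite -> x* is a saddle point.

saddle


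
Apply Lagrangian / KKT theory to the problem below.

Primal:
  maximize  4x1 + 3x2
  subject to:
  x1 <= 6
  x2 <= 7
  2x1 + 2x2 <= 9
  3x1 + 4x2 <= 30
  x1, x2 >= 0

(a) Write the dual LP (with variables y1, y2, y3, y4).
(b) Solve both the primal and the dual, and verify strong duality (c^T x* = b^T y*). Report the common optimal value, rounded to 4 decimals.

The standard primal-dual pair for 'max c^T x s.t. A x <= b, x >= 0' is:
  Dual:  min b^T y  s.t.  A^T y >= c,  y >= 0.

So the dual LP is:
  minimize  6y1 + 7y2 + 9y3 + 30y4
  subject to:
    y1 + 2y3 + 3y4 >= 4
    y2 + 2y3 + 4y4 >= 3
    y1, y2, y3, y4 >= 0

Solving the primal: x* = (4.5, 0).
  primal value c^T x* = 18.
Solving the dual: y* = (0, 0, 2, 0).
  dual value b^T y* = 18.
Strong duality: c^T x* = b^T y*. Confirmed.

18


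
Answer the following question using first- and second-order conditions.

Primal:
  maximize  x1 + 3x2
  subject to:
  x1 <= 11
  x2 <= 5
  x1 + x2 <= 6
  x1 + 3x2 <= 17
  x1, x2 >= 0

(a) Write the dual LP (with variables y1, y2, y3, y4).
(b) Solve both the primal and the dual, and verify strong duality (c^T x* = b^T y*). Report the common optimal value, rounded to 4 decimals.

The standard primal-dual pair for 'max c^T x s.t. A x <= b, x >= 0' is:
  Dual:  min b^T y  s.t.  A^T y >= c,  y >= 0.

So the dual LP is:
  minimize  11y1 + 5y2 + 6y3 + 17y4
  subject to:
    y1 + y3 + y4 >= 1
    y2 + y3 + 3y4 >= 3
    y1, y2, y3, y4 >= 0

Solving the primal: x* = (1, 5).
  primal value c^T x* = 16.
Solving the dual: y* = (0, 2, 1, 0).
  dual value b^T y* = 16.
Strong duality: c^T x* = b^T y*. Confirmed.

16


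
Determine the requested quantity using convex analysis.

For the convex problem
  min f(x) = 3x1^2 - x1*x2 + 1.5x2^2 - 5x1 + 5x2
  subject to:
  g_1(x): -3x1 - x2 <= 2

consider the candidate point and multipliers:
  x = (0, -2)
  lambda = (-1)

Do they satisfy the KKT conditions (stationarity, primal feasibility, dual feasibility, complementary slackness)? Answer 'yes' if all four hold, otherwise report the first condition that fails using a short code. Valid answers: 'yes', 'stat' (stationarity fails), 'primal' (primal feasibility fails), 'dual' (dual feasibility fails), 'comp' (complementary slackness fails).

Gradient of f: grad f(x) = Q x + c = (-3, -1)
Constraint values g_i(x) = a_i^T x - b_i:
  g_1((0, -2)) = 0
Stationarity residual: grad f(x) + sum_i lambda_i a_i = (0, 0)
  -> stationarity OK
Primal feasibility (all g_i <= 0): OK
Dual feasibility (all lambda_i >= 0): FAILS
Complementary slackness (lambda_i * g_i(x) = 0 for all i): OK

Verdict: the first failing condition is dual_feasibility -> dual.

dual


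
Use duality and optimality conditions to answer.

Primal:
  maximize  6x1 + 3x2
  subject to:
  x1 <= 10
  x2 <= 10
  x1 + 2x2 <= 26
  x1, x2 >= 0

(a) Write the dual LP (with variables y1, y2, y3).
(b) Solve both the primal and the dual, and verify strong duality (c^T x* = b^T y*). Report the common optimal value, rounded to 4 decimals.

The standard primal-dual pair for 'max c^T x s.t. A x <= b, x >= 0' is:
  Dual:  min b^T y  s.t.  A^T y >= c,  y >= 0.

So the dual LP is:
  minimize  10y1 + 10y2 + 26y3
  subject to:
    y1 + y3 >= 6
    y2 + 2y3 >= 3
    y1, y2, y3 >= 0

Solving the primal: x* = (10, 8).
  primal value c^T x* = 84.
Solving the dual: y* = (4.5, 0, 1.5).
  dual value b^T y* = 84.
Strong duality: c^T x* = b^T y*. Confirmed.

84


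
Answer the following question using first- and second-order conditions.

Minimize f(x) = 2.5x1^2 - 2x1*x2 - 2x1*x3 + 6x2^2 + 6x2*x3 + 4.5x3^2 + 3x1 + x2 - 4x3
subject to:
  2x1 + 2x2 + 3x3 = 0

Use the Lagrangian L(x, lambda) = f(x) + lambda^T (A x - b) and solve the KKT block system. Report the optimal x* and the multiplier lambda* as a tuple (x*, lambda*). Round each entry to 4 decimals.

Form the Lagrangian:
  L(x, lambda) = (1/2) x^T Q x + c^T x + lambda^T (A x - b)
Stationarity (grad_x L = 0): Q x + c + A^T lambda = 0.
Primal feasibility: A x = b.

This gives the KKT block system:
  [ Q   A^T ] [ x     ]   [-c ]
  [ A    0  ] [ lambda ] = [ b ]

Solving the linear system:
  x*      = (-0.5144, -0.5012, 0.677)
  lambda* = (-0.0383)
  f(x*)   = -2.3762

x* = (-0.5144, -0.5012, 0.677), lambda* = (-0.0383)


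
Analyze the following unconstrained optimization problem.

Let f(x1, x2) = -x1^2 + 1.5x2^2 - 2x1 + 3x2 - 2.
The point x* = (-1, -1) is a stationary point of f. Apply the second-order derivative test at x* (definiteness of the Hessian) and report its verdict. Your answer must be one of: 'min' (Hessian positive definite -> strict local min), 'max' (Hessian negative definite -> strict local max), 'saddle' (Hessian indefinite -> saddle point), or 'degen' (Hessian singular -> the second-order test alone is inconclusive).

Compute the Hessian H = grad^2 f:
  H = [[-2, 0], [0, 3]]
Verify stationarity: grad f(x*) = H x* + g = (0, 0).
Eigenvalues of H: -2, 3.
Eigenvalues have mixed signs, so H is indefinite -> x* is a saddle point.

saddle


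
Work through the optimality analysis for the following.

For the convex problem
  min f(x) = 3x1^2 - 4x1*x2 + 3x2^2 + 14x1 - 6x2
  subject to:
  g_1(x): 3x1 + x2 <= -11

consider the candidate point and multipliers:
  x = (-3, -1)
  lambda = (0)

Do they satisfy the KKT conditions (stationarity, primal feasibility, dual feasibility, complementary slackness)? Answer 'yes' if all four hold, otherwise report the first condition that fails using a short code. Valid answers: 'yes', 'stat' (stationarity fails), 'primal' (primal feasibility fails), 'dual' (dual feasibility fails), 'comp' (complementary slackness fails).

Gradient of f: grad f(x) = Q x + c = (0, 0)
Constraint values g_i(x) = a_i^T x - b_i:
  g_1((-3, -1)) = 1
Stationarity residual: grad f(x) + sum_i lambda_i a_i = (0, 0)
  -> stationarity OK
Primal feasibility (all g_i <= 0): FAILS
Dual feasibility (all lambda_i >= 0): OK
Complementary slackness (lambda_i * g_i(x) = 0 for all i): OK

Verdict: the first failing condition is primal_feasibility -> primal.

primal


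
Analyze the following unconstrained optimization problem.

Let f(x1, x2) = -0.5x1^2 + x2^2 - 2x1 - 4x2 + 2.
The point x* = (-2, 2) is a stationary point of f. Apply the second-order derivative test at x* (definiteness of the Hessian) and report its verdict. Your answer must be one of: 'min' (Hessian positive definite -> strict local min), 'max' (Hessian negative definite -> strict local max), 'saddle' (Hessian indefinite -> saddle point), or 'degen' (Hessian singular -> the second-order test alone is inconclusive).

Compute the Hessian H = grad^2 f:
  H = [[-1, 0], [0, 2]]
Verify stationarity: grad f(x*) = H x* + g = (0, 0).
Eigenvalues of H: -1, 2.
Eigenvalues have mixed signs, so H is indefinite -> x* is a saddle point.

saddle


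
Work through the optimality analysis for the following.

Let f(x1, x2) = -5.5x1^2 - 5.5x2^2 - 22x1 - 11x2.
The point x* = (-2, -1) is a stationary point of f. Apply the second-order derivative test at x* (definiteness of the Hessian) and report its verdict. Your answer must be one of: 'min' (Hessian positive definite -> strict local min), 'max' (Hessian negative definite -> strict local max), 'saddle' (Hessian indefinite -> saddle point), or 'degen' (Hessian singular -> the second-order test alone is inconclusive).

Compute the Hessian H = grad^2 f:
  H = [[-11, 0], [0, -11]]
Verify stationarity: grad f(x*) = H x* + g = (0, 0).
Eigenvalues of H: -11, -11.
Both eigenvalues < 0, so H is negative definite -> x* is a strict local max.

max


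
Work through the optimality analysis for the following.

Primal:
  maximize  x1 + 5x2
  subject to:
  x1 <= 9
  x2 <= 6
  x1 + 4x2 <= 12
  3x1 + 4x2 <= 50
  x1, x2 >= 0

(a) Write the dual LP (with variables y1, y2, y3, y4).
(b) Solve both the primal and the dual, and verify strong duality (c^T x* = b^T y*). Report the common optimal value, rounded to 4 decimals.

The standard primal-dual pair for 'max c^T x s.t. A x <= b, x >= 0' is:
  Dual:  min b^T y  s.t.  A^T y >= c,  y >= 0.

So the dual LP is:
  minimize  9y1 + 6y2 + 12y3 + 50y4
  subject to:
    y1 + y3 + 3y4 >= 1
    y2 + 4y3 + 4y4 >= 5
    y1, y2, y3, y4 >= 0

Solving the primal: x* = (0, 3).
  primal value c^T x* = 15.
Solving the dual: y* = (0, 0, 1.25, 0).
  dual value b^T y* = 15.
Strong duality: c^T x* = b^T y*. Confirmed.

15


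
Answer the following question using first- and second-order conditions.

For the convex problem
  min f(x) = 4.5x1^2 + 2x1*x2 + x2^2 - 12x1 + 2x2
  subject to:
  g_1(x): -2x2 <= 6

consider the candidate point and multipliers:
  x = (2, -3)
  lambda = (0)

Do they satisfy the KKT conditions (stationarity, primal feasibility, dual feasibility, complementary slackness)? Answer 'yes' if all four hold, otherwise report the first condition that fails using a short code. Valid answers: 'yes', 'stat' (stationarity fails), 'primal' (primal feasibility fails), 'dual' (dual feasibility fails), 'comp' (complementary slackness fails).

Gradient of f: grad f(x) = Q x + c = (0, 0)
Constraint values g_i(x) = a_i^T x - b_i:
  g_1((2, -3)) = 0
Stationarity residual: grad f(x) + sum_i lambda_i a_i = (0, 0)
  -> stationarity OK
Primal feasibility (all g_i <= 0): OK
Dual feasibility (all lambda_i >= 0): OK
Complementary slackness (lambda_i * g_i(x) = 0 for all i): OK

Verdict: yes, KKT holds.

yes


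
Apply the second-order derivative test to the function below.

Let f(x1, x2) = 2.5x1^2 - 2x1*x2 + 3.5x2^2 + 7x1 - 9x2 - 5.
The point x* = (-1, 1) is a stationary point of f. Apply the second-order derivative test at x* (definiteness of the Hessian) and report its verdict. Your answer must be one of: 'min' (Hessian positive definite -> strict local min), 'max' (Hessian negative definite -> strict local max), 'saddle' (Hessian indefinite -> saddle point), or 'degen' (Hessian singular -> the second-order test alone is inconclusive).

Compute the Hessian H = grad^2 f:
  H = [[5, -2], [-2, 7]]
Verify stationarity: grad f(x*) = H x* + g = (0, 0).
Eigenvalues of H: 3.7639, 8.2361.
Both eigenvalues > 0, so H is positive definite -> x* is a strict local min.

min


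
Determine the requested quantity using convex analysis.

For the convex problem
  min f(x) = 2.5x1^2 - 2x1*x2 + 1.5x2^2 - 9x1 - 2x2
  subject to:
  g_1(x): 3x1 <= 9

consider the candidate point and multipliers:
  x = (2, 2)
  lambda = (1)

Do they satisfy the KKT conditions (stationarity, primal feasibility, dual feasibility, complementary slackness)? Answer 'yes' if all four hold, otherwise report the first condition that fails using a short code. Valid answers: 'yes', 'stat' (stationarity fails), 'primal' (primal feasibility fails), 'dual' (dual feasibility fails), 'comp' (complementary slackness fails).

Gradient of f: grad f(x) = Q x + c = (-3, 0)
Constraint values g_i(x) = a_i^T x - b_i:
  g_1((2, 2)) = -3
Stationarity residual: grad f(x) + sum_i lambda_i a_i = (0, 0)
  -> stationarity OK
Primal feasibility (all g_i <= 0): OK
Dual feasibility (all lambda_i >= 0): OK
Complementary slackness (lambda_i * g_i(x) = 0 for all i): FAILS

Verdict: the first failing condition is complementary_slackness -> comp.

comp


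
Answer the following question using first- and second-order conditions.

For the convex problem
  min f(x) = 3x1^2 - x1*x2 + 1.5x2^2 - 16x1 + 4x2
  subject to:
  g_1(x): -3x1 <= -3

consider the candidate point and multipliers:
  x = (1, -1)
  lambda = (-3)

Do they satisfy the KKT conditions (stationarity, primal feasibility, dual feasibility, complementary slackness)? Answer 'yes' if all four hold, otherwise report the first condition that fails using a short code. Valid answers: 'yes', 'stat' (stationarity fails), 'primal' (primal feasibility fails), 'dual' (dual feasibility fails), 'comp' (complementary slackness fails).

Gradient of f: grad f(x) = Q x + c = (-9, 0)
Constraint values g_i(x) = a_i^T x - b_i:
  g_1((1, -1)) = 0
Stationarity residual: grad f(x) + sum_i lambda_i a_i = (0, 0)
  -> stationarity OK
Primal feasibility (all g_i <= 0): OK
Dual feasibility (all lambda_i >= 0): FAILS
Complementary slackness (lambda_i * g_i(x) = 0 for all i): OK

Verdict: the first failing condition is dual_feasibility -> dual.

dual


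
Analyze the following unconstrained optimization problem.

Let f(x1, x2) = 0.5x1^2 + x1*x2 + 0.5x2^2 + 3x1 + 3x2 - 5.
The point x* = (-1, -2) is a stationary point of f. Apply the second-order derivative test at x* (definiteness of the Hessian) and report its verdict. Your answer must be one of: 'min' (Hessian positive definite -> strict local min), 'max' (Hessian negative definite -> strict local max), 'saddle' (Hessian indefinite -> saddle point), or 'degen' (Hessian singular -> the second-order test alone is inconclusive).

Compute the Hessian H = grad^2 f:
  H = [[1, 1], [1, 1]]
Verify stationarity: grad f(x*) = H x* + g = (0, 0).
Eigenvalues of H: 0, 2.
H has a zero eigenvalue (singular; positive semidefinite but not definite), so H is neither positive definite, negative definite, nor indefinite. The second-order test alone is inconclusive -> degen.
(Indeed, f is constant along the null direction of H through x*, so x* is not a strict local extremum.)

degen


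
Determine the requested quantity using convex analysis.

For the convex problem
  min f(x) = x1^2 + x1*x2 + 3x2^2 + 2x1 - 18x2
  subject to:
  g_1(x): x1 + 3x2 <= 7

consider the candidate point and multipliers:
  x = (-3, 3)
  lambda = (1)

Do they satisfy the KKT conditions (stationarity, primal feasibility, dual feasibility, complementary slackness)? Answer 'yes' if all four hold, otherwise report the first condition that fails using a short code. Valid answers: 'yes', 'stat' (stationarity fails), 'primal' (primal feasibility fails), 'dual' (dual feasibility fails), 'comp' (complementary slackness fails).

Gradient of f: grad f(x) = Q x + c = (-1, -3)
Constraint values g_i(x) = a_i^T x - b_i:
  g_1((-3, 3)) = -1
Stationarity residual: grad f(x) + sum_i lambda_i a_i = (0, 0)
  -> stationarity OK
Primal feasibility (all g_i <= 0): OK
Dual feasibility (all lambda_i >= 0): OK
Complementary slackness (lambda_i * g_i(x) = 0 for all i): FAILS

Verdict: the first failing condition is complementary_slackness -> comp.

comp


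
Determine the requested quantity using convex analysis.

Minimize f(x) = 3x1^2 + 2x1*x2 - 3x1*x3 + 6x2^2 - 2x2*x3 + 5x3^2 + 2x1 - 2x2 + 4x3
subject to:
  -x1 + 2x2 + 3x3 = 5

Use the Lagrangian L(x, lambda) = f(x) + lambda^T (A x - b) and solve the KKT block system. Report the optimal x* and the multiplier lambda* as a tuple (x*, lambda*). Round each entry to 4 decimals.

Form the Lagrangian:
  L(x, lambda) = (1/2) x^T Q x + c^T x + lambda^T (A x - b)
Stationarity (grad_x L = 0): Q x + c + A^T lambda = 0.
Primal feasibility: A x = b.

This gives the KKT block system:
  [ Q   A^T ] [ x     ]   [-c ]
  [ A    0  ] [ lambda ] = [ b ]

Solving the linear system:
  x*      = (-0.9908, 1.0576, 0.6313)
  lambda* = (-3.7235)
  f(x*)   = 8.523

x* = (-0.9908, 1.0576, 0.6313), lambda* = (-3.7235)


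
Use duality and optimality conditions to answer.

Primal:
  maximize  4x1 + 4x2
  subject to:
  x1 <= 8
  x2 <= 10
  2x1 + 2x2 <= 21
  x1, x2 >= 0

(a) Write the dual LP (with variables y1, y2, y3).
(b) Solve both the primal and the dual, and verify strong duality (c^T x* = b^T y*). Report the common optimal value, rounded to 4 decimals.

The standard primal-dual pair for 'max c^T x s.t. A x <= b, x >= 0' is:
  Dual:  min b^T y  s.t.  A^T y >= c,  y >= 0.

So the dual LP is:
  minimize  8y1 + 10y2 + 21y3
  subject to:
    y1 + 2y3 >= 4
    y2 + 2y3 >= 4
    y1, y2, y3 >= 0

Solving the primal: x* = (0.5, 10).
  primal value c^T x* = 42.
Solving the dual: y* = (0, 0, 2).
  dual value b^T y* = 42.
Strong duality: c^T x* = b^T y*. Confirmed.

42


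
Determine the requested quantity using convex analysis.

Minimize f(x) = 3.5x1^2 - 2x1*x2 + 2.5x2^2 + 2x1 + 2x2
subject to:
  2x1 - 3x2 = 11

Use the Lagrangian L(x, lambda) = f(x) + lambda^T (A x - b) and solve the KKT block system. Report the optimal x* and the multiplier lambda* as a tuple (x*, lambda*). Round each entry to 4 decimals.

Form the Lagrangian:
  L(x, lambda) = (1/2) x^T Q x + c^T x + lambda^T (A x - b)
Stationarity (grad_x L = 0): Q x + c + A^T lambda = 0.
Primal feasibility: A x = b.

This gives the KKT block system:
  [ Q   A^T ] [ x     ]   [-c ]
  [ A    0  ] [ lambda ] = [ b ]

Solving the linear system:
  x*      = (0.2373, -3.5085)
  lambda* = (-5.339)
  f(x*)   = 26.0932

x* = (0.2373, -3.5085), lambda* = (-5.339)


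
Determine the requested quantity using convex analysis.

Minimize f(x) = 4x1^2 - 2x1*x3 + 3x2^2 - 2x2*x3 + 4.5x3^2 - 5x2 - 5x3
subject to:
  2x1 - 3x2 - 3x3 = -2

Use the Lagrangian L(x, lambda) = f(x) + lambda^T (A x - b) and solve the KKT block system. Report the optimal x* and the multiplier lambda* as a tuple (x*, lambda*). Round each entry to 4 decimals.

Form the Lagrangian:
  L(x, lambda) = (1/2) x^T Q x + c^T x + lambda^T (A x - b)
Stationarity (grad_x L = 0): Q x + c + A^T lambda = 0.
Primal feasibility: A x = b.

This gives the KKT block system:
  [ Q   A^T ] [ x     ]   [-c ]
  [ A    0  ] [ lambda ] = [ b ]

Solving the linear system:
  x*      = (0.3478, 0.4836, 0.4149)
  lambda* = (-0.9761)
  f(x*)   = -3.2224

x* = (0.3478, 0.4836, 0.4149), lambda* = (-0.9761)


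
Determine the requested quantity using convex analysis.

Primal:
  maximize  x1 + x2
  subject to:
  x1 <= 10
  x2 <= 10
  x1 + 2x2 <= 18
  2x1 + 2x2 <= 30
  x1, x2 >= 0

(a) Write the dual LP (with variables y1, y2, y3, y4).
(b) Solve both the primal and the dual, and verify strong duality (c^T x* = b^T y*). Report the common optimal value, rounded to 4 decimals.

The standard primal-dual pair for 'max c^T x s.t. A x <= b, x >= 0' is:
  Dual:  min b^T y  s.t.  A^T y >= c,  y >= 0.

So the dual LP is:
  minimize  10y1 + 10y2 + 18y3 + 30y4
  subject to:
    y1 + y3 + 2y4 >= 1
    y2 + 2y3 + 2y4 >= 1
    y1, y2, y3, y4 >= 0

Solving the primal: x* = (10, 4).
  primal value c^T x* = 14.
Solving the dual: y* = (0.5, 0, 0.5, 0).
  dual value b^T y* = 14.
Strong duality: c^T x* = b^T y*. Confirmed.

14


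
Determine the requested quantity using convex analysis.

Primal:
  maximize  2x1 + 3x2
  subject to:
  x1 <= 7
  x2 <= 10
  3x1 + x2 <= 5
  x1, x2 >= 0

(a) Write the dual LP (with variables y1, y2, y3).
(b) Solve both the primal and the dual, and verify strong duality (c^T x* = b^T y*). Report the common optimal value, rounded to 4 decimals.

The standard primal-dual pair for 'max c^T x s.t. A x <= b, x >= 0' is:
  Dual:  min b^T y  s.t.  A^T y >= c,  y >= 0.

So the dual LP is:
  minimize  7y1 + 10y2 + 5y3
  subject to:
    y1 + 3y3 >= 2
    y2 + y3 >= 3
    y1, y2, y3 >= 0

Solving the primal: x* = (0, 5).
  primal value c^T x* = 15.
Solving the dual: y* = (0, 0, 3).
  dual value b^T y* = 15.
Strong duality: c^T x* = b^T y*. Confirmed.

15


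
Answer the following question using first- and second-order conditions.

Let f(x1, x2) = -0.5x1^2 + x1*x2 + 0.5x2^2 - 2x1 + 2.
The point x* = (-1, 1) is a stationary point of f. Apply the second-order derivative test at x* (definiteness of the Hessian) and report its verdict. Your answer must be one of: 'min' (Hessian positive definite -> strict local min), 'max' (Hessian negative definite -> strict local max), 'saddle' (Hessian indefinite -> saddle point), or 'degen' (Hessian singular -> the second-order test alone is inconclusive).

Compute the Hessian H = grad^2 f:
  H = [[-1, 1], [1, 1]]
Verify stationarity: grad f(x*) = H x* + g = (0, 0).
Eigenvalues of H: -1.4142, 1.4142.
Eigenvalues have mixed signs, so H is indefinite -> x* is a saddle point.

saddle


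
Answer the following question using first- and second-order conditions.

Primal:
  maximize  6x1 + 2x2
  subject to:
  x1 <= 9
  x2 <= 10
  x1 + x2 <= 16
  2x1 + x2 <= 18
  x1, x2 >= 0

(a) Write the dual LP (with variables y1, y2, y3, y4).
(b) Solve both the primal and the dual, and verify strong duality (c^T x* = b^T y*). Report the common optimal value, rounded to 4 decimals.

The standard primal-dual pair for 'max c^T x s.t. A x <= b, x >= 0' is:
  Dual:  min b^T y  s.t.  A^T y >= c,  y >= 0.

So the dual LP is:
  minimize  9y1 + 10y2 + 16y3 + 18y4
  subject to:
    y1 + y3 + 2y4 >= 6
    y2 + y3 + y4 >= 2
    y1, y2, y3, y4 >= 0

Solving the primal: x* = (9, 0).
  primal value c^T x* = 54.
Solving the dual: y* = (0, 0, 0, 3).
  dual value b^T y* = 54.
Strong duality: c^T x* = b^T y*. Confirmed.

54


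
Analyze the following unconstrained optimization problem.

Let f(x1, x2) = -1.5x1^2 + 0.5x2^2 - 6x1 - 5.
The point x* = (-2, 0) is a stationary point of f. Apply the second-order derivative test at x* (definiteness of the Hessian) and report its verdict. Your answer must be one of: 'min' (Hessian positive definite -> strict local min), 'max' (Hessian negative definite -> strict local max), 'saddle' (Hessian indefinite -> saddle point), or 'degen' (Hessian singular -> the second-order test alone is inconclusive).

Compute the Hessian H = grad^2 f:
  H = [[-3, 0], [0, 1]]
Verify stationarity: grad f(x*) = H x* + g = (0, 0).
Eigenvalues of H: -3, 1.
Eigenvalues have mixed signs, so H is indefinite -> x* is a saddle point.

saddle


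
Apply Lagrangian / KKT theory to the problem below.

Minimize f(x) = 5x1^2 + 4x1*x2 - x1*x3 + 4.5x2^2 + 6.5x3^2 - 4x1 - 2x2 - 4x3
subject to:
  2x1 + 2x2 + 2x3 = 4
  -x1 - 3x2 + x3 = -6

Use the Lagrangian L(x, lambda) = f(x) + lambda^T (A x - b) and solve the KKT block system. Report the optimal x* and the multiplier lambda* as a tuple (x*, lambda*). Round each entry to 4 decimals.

Form the Lagrangian:
  L(x, lambda) = (1/2) x^T Q x + c^T x + lambda^T (A x - b)
Stationarity (grad_x L = 0): Q x + c + A^T lambda = 0.
Primal feasibility: A x = b.

This gives the KKT block system:
  [ Q   A^T ] [ x     ]   [-c ]
  [ A    0  ] [ lambda ] = [ b ]

Solving the linear system:
  x*      = (0.16, 1.92, -0.08)
  lambda* = (-0.04, 5.28)
  f(x*)   = 13.84

x* = (0.16, 1.92, -0.08), lambda* = (-0.04, 5.28)


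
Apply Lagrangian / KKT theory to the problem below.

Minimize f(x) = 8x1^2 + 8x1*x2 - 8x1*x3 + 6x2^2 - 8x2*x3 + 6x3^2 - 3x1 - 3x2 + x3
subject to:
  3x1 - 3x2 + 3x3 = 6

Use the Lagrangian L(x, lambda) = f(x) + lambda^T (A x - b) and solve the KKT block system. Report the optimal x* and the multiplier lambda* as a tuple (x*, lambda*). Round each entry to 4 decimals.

Form the Lagrangian:
  L(x, lambda) = (1/2) x^T Q x + c^T x + lambda^T (A x - b)
Stationarity (grad_x L = 0): Q x + c + A^T lambda = 0.
Primal feasibility: A x = b.

This gives the KKT block system:
  [ Q   A^T ] [ x     ]   [-c ]
  [ A    0  ] [ lambda ] = [ b ]

Solving the linear system:
  x*      = (0.9762, -0.2619, 0.7619)
  lambda* = (-1.4762)
  f(x*)   = 3.7381

x* = (0.9762, -0.2619, 0.7619), lambda* = (-1.4762)


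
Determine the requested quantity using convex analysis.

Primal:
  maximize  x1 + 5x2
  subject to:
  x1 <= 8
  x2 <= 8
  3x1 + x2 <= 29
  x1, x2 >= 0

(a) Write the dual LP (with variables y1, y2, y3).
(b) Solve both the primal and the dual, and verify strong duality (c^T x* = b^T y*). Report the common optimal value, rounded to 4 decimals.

The standard primal-dual pair for 'max c^T x s.t. A x <= b, x >= 0' is:
  Dual:  min b^T y  s.t.  A^T y >= c,  y >= 0.

So the dual LP is:
  minimize  8y1 + 8y2 + 29y3
  subject to:
    y1 + 3y3 >= 1
    y2 + y3 >= 5
    y1, y2, y3 >= 0

Solving the primal: x* = (7, 8).
  primal value c^T x* = 47.
Solving the dual: y* = (0, 4.6667, 0.3333).
  dual value b^T y* = 47.
Strong duality: c^T x* = b^T y*. Confirmed.

47


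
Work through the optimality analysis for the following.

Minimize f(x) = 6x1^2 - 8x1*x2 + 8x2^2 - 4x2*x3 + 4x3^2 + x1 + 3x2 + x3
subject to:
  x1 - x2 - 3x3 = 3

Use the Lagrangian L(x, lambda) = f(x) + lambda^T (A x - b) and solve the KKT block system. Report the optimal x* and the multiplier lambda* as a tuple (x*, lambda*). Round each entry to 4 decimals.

Form the Lagrangian:
  L(x, lambda) = (1/2) x^T Q x + c^T x + lambda^T (A x - b)
Stationarity (grad_x L = 0): Q x + c + A^T lambda = 0.
Primal feasibility: A x = b.

This gives the KKT block system:
  [ Q   A^T ] [ x     ]   [-c ]
  [ A    0  ] [ lambda ] = [ b ]

Solving the linear system:
  x*      = (-0.4699, -0.7229, -0.9157)
  lambda* = (-1.1446)
  f(x*)   = -0.0602

x* = (-0.4699, -0.7229, -0.9157), lambda* = (-1.1446)


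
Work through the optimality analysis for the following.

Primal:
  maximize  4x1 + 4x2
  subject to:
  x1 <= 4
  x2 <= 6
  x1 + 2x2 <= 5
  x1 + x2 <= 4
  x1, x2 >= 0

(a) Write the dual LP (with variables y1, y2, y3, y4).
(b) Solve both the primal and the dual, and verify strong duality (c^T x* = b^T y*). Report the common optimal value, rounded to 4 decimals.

The standard primal-dual pair for 'max c^T x s.t. A x <= b, x >= 0' is:
  Dual:  min b^T y  s.t.  A^T y >= c,  y >= 0.

So the dual LP is:
  minimize  4y1 + 6y2 + 5y3 + 4y4
  subject to:
    y1 + y3 + y4 >= 4
    y2 + 2y3 + y4 >= 4
    y1, y2, y3, y4 >= 0

Solving the primal: x* = (4, 0).
  primal value c^T x* = 16.
Solving the dual: y* = (0, 0, 0, 4).
  dual value b^T y* = 16.
Strong duality: c^T x* = b^T y*. Confirmed.

16


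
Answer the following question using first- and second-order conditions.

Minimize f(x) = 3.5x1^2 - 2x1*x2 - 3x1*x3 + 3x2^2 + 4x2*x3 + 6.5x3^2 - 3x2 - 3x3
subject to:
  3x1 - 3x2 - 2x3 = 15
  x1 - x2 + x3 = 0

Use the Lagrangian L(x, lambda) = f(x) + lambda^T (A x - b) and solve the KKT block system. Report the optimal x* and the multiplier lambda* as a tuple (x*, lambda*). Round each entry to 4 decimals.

Form the Lagrangian:
  L(x, lambda) = (1/2) x^T Q x + c^T x + lambda^T (A x - b)
Stationarity (grad_x L = 0): Q x + c + A^T lambda = 0.
Primal feasibility: A x = b.

This gives the KKT block system:
  [ Q   A^T ] [ x     ]   [-c ]
  [ A    0  ] [ lambda ] = [ b ]

Solving the linear system:
  x*      = (2, -1, -3)
  lambda* = (-15.4, 21.2)
  f(x*)   = 121.5

x* = (2, -1, -3), lambda* = (-15.4, 21.2)


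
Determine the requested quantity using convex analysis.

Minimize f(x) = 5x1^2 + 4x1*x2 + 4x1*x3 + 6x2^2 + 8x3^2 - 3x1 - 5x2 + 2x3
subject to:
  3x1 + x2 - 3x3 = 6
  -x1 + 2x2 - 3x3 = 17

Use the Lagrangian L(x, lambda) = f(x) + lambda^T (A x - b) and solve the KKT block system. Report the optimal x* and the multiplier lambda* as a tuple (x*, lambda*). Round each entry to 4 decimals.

Form the Lagrangian:
  L(x, lambda) = (1/2) x^T Q x + c^T x + lambda^T (A x - b)
Stationarity (grad_x L = 0): Q x + c + A^T lambda = 0.
Primal feasibility: A x = b.

This gives the KKT block system:
  [ Q   A^T ] [ x     ]   [-c ]
  [ A    0  ] [ lambda ] = [ b ]

Solving the linear system:
  x*      = (-1.8322, 3.671, -2.6086)
  lambda* = (0.346, -16.0347)
  f(x*)   = 126.2189

x* = (-1.8322, 3.671, -2.6086), lambda* = (0.346, -16.0347)


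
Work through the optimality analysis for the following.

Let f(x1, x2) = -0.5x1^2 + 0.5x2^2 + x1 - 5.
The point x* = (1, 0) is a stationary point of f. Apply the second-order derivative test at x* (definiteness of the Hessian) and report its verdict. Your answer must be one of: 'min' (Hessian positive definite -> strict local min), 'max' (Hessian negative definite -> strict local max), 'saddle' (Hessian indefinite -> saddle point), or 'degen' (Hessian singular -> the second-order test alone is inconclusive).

Compute the Hessian H = grad^2 f:
  H = [[-1, 0], [0, 1]]
Verify stationarity: grad f(x*) = H x* + g = (0, 0).
Eigenvalues of H: -1, 1.
Eigenvalues have mixed signs, so H is indefinite -> x* is a saddle point.

saddle


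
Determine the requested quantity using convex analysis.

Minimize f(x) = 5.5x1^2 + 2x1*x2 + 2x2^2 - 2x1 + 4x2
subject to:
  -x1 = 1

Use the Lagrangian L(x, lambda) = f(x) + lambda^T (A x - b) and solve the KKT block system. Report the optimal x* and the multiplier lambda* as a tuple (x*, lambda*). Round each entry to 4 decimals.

Form the Lagrangian:
  L(x, lambda) = (1/2) x^T Q x + c^T x + lambda^T (A x - b)
Stationarity (grad_x L = 0): Q x + c + A^T lambda = 0.
Primal feasibility: A x = b.

This gives the KKT block system:
  [ Q   A^T ] [ x     ]   [-c ]
  [ A    0  ] [ lambda ] = [ b ]

Solving the linear system:
  x*      = (-1, -0.5)
  lambda* = (-14)
  f(x*)   = 7

x* = (-1, -0.5), lambda* = (-14)


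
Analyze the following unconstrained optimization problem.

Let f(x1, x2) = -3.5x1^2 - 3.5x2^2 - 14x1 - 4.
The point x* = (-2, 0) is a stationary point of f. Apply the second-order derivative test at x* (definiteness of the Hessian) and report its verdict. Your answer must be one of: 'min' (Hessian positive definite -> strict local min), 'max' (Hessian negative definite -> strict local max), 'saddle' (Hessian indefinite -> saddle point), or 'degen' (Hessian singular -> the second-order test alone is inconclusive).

Compute the Hessian H = grad^2 f:
  H = [[-7, 0], [0, -7]]
Verify stationarity: grad f(x*) = H x* + g = (0, 0).
Eigenvalues of H: -7, -7.
Both eigenvalues < 0, so H is negative definite -> x* is a strict local max.

max
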